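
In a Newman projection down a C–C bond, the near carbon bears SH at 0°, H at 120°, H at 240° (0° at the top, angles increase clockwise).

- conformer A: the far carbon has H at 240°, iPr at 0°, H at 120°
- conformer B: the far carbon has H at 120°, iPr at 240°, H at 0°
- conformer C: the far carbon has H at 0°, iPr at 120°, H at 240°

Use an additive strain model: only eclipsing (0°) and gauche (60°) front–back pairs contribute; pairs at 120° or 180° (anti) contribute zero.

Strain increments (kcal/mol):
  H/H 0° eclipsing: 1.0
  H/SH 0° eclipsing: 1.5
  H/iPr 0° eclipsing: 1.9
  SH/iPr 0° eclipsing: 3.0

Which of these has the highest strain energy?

A (eclipsed): SH(0°)/iPr(0°) eclipsed 3.0; H(120°)/H(120°) eclipsed 1.0; H(240°)/H(240°) eclipsed 1.0 → 5.0 kcal/mol.
B (eclipsed): SH(0°)/H(0°) eclipsed 1.5; H(120°)/H(120°) eclipsed 1.0; H(240°)/iPr(240°) eclipsed 1.9 → 4.4 kcal/mol.
C (eclipsed): SH(0°)/H(0°) eclipsed 1.5; H(120°)/iPr(120°) eclipsed 1.9; H(240°)/H(240°) eclipsed 1.0 → 4.4 kcal/mol.
A has the highest total (5.0 kcal/mol).

A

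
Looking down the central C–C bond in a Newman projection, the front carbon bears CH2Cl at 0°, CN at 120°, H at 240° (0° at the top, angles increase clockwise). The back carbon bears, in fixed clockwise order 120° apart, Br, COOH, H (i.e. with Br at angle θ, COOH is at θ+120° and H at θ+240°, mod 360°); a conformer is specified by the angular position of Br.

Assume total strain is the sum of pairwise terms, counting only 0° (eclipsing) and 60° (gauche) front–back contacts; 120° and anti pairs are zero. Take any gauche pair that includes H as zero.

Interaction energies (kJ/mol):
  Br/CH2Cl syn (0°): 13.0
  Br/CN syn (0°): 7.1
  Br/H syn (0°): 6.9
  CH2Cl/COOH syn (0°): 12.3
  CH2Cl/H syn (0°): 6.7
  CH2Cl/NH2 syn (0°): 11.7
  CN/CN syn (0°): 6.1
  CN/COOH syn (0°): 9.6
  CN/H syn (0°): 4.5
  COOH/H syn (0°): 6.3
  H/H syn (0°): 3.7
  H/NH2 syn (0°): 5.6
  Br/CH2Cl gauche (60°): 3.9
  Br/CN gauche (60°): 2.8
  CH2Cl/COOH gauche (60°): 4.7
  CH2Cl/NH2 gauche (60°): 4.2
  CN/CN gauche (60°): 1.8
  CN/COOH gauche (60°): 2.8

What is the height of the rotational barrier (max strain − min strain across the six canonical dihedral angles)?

Br at 0° (eclipsed): CH2Cl(0°)/Br(0°) eclipsed 13.0; CN(120°)/COOH(120°) eclipsed 9.6; H(240°)/H(240°) eclipsed 3.7 → 26.3 kJ/mol.
Br at 60° (staggered): CH2Cl(0°)/Br(60°) gauche 3.9; CN(120°)/Br(60°) gauche 2.8; CN(120°)/COOH(180°) gauche 2.8 → 9.5 kJ/mol.
Br at 120° (eclipsed): CH2Cl(0°)/H(0°) eclipsed 6.7; CN(120°)/Br(120°) eclipsed 7.1; H(240°)/COOH(240°) eclipsed 6.3 → 20.1 kJ/mol.
Br at 180° (staggered): CH2Cl(0°)/COOH(300°) gauche 4.7; CN(120°)/Br(180°) gauche 2.8 → 7.5 kJ/mol.
Br at 240° (eclipsed): CH2Cl(0°)/COOH(0°) eclipsed 12.3; CN(120°)/H(120°) eclipsed 4.5; H(240°)/Br(240°) eclipsed 6.9 → 23.7 kJ/mol.
Br at 300° (staggered): CH2Cl(0°)/Br(300°) gauche 3.9; CH2Cl(0°)/COOH(60°) gauche 4.7; CN(120°)/COOH(60°) gauche 2.8 → 11.4 kJ/mol.
Max at 0° (26.3 kJ/mol), min at 180° (7.5 kJ/mol); barrier = 18.8 kJ/mol.

18.8 kJ/mol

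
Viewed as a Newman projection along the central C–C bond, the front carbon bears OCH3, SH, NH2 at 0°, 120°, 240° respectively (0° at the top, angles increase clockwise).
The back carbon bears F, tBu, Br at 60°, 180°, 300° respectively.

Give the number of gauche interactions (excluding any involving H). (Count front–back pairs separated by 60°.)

Non-H gauche pairs: OCH3(0°)/F(60°); OCH3(0°)/Br(300°); SH(120°)/F(60°); SH(120°)/tBu(180°); NH2(240°)/tBu(180°); NH2(240°)/Br(300°) — 6 interactions.

6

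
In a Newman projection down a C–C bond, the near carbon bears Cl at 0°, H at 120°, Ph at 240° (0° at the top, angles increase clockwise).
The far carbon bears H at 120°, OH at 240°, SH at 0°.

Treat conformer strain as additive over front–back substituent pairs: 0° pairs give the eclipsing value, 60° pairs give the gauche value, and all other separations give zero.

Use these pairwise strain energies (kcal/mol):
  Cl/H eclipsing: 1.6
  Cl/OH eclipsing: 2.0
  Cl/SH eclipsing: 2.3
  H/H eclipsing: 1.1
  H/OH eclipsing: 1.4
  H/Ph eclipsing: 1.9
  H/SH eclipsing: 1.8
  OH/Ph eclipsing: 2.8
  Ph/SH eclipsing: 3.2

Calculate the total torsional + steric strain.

6.2 kcal/mol

This conformer is eclipsed. Cl at 0° is eclipsed with SH at 0° (2.3); H at 120° is eclipsed with H at 120° (1.1); Ph at 240° is eclipsed with OH at 240° (2.8). Total 6.2 kcal/mol.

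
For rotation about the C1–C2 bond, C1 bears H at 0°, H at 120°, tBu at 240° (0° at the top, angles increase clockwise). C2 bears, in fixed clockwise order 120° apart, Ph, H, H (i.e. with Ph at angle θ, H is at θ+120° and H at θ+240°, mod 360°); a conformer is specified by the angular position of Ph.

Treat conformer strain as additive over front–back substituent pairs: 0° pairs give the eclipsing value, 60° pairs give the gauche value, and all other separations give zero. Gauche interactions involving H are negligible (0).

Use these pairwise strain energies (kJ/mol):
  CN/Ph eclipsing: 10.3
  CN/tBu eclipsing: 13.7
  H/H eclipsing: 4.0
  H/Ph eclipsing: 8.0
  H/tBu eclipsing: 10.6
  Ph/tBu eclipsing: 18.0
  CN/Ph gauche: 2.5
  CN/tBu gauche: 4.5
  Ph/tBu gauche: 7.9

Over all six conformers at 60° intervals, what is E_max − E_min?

Ph at 0° is eclipsed. H at 0° is eclipsed with Ph at 0° (8.0); H at 120° is eclipsed with H at 120° (4.0); tBu at 240° is eclipsed with H at 240° (10.6). Total 22.6 kJ/mol.
Ph at 60° (staggered): no non-H gauche contacts → 0.0 kJ/mol.
Ph at 120° is eclipsed. H at 0° is eclipsed with H at 0° (4.0); H at 120° is eclipsed with Ph at 120° (8.0); tBu at 240° is eclipsed with H at 240° (10.6). Total 22.6 kJ/mol.
Ph at 180° is staggered. tBu at 240° is gauche with Ph at 180° (7.9). Total 7.9 kJ/mol.
Ph at 240° is eclipsed. H at 0° is eclipsed with H at 0° (4.0); H at 120° is eclipsed with H at 120° (4.0); tBu at 240° is eclipsed with Ph at 240° (18.0). Total 26.0 kJ/mol.
Ph at 300° is staggered. tBu at 240° is gauche with Ph at 300° (7.9). Total 7.9 kJ/mol.
Max at 240° (26.0 kJ/mol), min at 60° (0.0 kJ/mol); barrier = 26.0 kJ/mol.

26.0 kJ/mol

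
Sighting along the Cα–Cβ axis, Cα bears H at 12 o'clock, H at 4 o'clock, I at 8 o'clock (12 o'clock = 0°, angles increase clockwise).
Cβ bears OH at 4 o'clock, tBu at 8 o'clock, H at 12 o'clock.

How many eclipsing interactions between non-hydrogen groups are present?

Non-H eclipsing pairs: I(240°)/tBu(240°) — 1 interaction.

1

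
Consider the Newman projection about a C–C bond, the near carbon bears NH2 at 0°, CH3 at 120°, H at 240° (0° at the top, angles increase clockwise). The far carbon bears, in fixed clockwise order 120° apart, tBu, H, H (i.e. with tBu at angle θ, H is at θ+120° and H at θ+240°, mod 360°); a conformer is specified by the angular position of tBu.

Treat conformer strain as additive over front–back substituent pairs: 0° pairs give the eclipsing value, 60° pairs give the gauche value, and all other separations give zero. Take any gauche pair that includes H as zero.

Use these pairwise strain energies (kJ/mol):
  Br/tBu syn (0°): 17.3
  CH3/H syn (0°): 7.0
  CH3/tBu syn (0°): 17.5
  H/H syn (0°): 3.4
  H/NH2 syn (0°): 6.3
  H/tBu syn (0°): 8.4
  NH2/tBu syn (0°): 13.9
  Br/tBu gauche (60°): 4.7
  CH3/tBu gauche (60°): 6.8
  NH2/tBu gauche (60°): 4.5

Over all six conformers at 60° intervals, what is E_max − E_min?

22.7 kJ/mol

tBu at 0° (eclipsed): NH2–tBu eclipsed, CH3–H eclipsed, H–H eclipsed; 13.9 + 7.0 + 3.4 = 24.3 kJ/mol.
tBu at 60° (staggered): NH2–tBu gauche, CH3–tBu gauche; 4.5 + 6.8 = 11.3 kJ/mol.
tBu at 120° (eclipsed): NH2–H eclipsed, CH3–tBu eclipsed, H–H eclipsed; 6.3 + 17.5 + 3.4 = 27.2 kJ/mol.
tBu at 180° (staggered): CH3–tBu gauche; 6.8 = 6.8 kJ/mol.
tBu at 240° (eclipsed): NH2–H eclipsed, CH3–H eclipsed, H–tBu eclipsed; 6.3 + 7.0 + 8.4 = 21.7 kJ/mol.
tBu at 300° (staggered): NH2–tBu gauche; 4.5 = 4.5 kJ/mol.
Max at 120° (27.2 kJ/mol), min at 300° (4.5 kJ/mol); barrier = 22.7 kJ/mol.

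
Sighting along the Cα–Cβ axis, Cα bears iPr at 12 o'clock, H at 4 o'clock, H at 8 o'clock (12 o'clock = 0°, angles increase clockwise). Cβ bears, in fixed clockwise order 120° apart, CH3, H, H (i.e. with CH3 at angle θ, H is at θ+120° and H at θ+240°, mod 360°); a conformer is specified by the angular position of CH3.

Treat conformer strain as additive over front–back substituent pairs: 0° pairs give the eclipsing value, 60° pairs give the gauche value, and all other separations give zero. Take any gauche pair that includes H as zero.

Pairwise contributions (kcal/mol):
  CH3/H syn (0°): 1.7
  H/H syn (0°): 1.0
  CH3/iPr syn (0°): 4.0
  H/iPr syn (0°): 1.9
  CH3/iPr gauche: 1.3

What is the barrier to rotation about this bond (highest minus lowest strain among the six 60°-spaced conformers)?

CH3 at 0° (eclipsed): iPr(0°)/CH3(0°) eclipsed 4.0; H(120°)/H(120°) eclipsed 1.0; H(240°)/H(240°) eclipsed 1.0 → 6.0 kcal/mol.
CH3 at 60° (staggered): iPr(0°)/CH3(60°) gauche 1.3 → 1.3 kcal/mol.
CH3 at 120° (eclipsed): iPr(0°)/H(0°) eclipsed 1.9; H(120°)/CH3(120°) eclipsed 1.7; H(240°)/H(240°) eclipsed 1.0 → 4.6 kcal/mol.
CH3 at 180° (staggered): no non-H gauche contacts → 0.0 kcal/mol.
CH3 at 240° (eclipsed): iPr(0°)/H(0°) eclipsed 1.9; H(120°)/H(120°) eclipsed 1.0; H(240°)/CH3(240°) eclipsed 1.7 → 4.6 kcal/mol.
CH3 at 300° (staggered): iPr(0°)/CH3(300°) gauche 1.3 → 1.3 kcal/mol.
Max at 0° (6.0 kcal/mol), min at 180° (0.0 kcal/mol); barrier = 6.0 kcal/mol.

6.0 kcal/mol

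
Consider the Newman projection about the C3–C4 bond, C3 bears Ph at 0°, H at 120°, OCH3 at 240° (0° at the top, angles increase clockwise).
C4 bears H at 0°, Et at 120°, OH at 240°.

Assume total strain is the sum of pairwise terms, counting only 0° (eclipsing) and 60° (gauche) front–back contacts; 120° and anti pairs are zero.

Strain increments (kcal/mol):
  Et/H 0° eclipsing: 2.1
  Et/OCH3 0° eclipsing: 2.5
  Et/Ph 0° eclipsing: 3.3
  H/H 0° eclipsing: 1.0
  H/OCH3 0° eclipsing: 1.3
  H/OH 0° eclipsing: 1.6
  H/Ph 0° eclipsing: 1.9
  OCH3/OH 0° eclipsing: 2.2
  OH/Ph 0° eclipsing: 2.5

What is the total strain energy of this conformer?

This conformer (eclipsed): Ph(0°)/H(0°) eclipsed 1.9; H(120°)/Et(120°) eclipsed 2.1; OCH3(240°)/OH(240°) eclipsed 2.2 → 6.2 kcal/mol.

6.2 kcal/mol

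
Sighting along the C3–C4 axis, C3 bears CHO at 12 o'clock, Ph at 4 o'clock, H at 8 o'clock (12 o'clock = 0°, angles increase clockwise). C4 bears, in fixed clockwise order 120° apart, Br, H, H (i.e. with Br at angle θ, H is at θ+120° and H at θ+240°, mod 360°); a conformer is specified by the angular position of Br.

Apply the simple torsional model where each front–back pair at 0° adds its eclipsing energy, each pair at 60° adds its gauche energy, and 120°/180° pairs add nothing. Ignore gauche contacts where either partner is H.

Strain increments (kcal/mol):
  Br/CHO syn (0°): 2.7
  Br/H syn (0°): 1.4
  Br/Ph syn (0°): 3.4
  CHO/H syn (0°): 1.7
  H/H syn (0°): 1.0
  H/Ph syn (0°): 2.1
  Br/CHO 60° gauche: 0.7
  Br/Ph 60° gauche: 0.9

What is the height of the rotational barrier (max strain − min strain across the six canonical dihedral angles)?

5.4 kcal/mol

Br at 0° (eclipsed): CHO–Br eclipsed, Ph–H eclipsed, H–H eclipsed; 2.7 + 2.1 + 1.0 = 5.8 kcal/mol.
Br at 60° (staggered): CHO–Br gauche, Ph–Br gauche; 0.7 + 0.9 = 1.6 kcal/mol.
Br at 120° (eclipsed): CHO–H eclipsed, Ph–Br eclipsed, H–H eclipsed; 1.7 + 3.4 + 1.0 = 6.1 kcal/mol.
Br at 180° (staggered): Ph–Br gauche; 0.9 = 0.9 kcal/mol.
Br at 240° (eclipsed): CHO–H eclipsed, Ph–H eclipsed, H–Br eclipsed; 1.7 + 2.1 + 1.4 = 5.2 kcal/mol.
Br at 300° (staggered): CHO–Br gauche; 0.7 = 0.7 kcal/mol.
Max at 120° (6.1 kcal/mol), min at 300° (0.7 kcal/mol); barrier = 5.4 kcal/mol.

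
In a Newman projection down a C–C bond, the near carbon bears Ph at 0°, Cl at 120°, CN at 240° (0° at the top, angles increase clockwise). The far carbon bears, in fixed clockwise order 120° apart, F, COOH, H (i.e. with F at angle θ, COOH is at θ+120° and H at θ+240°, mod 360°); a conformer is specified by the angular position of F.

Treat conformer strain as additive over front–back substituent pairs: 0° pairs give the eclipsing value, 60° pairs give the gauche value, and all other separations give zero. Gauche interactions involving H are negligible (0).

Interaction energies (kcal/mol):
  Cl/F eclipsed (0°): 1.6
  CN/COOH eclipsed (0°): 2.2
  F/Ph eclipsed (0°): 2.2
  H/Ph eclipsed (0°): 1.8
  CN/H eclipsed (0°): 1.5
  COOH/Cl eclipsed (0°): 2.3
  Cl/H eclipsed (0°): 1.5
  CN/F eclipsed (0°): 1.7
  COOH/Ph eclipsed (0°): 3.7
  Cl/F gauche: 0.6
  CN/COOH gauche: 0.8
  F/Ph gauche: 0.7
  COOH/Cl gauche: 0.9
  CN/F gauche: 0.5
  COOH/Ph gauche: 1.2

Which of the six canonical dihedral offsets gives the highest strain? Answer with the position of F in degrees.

240°

F at 0° (eclipsed): Ph–F eclipsed, Cl–COOH eclipsed, CN–H eclipsed; 2.2 + 2.3 + 1.5 = 6.0 kcal/mol.
F at 60° (staggered): Ph–F gauche, Cl–F gauche, Cl–COOH gauche, CN–COOH gauche; 0.7 + 0.6 + 0.9 + 0.8 = 3.0 kcal/mol.
F at 120° (eclipsed): Ph–H eclipsed, Cl–F eclipsed, CN–COOH eclipsed; 1.8 + 1.6 + 2.2 = 5.6 kcal/mol.
F at 180° (staggered): Ph–COOH gauche, Cl–F gauche, CN–F gauche, CN–COOH gauche; 1.2 + 0.6 + 0.5 + 0.8 = 3.1 kcal/mol.
F at 240° (eclipsed): Ph–COOH eclipsed, Cl–H eclipsed, CN–F eclipsed; 3.7 + 1.5 + 1.7 = 6.9 kcal/mol.
F at 300° (staggered): Ph–F gauche, Ph–COOH gauche, Cl–COOH gauche, CN–F gauche; 0.7 + 1.2 + 0.9 + 0.5 = 3.3 kcal/mol.
The maximum (6.9 kcal/mol) occurs with F at 240°.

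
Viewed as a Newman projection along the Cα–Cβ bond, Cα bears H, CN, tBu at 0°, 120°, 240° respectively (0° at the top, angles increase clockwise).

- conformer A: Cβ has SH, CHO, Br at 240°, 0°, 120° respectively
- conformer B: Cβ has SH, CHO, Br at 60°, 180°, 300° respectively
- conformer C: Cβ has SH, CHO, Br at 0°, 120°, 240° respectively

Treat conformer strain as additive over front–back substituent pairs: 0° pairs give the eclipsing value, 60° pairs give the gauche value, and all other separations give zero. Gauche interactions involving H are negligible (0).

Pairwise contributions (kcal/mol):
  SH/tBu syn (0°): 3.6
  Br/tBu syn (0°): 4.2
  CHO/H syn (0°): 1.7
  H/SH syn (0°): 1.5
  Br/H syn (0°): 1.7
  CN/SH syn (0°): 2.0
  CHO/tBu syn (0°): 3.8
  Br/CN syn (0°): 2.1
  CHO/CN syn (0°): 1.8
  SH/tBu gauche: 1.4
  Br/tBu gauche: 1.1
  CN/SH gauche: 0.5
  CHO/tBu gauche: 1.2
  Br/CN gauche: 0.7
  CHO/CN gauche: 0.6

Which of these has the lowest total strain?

A (eclipsed): H(0°)/CHO(0°) eclipsed 1.7; CN(120°)/Br(120°) eclipsed 2.1; tBu(240°)/SH(240°) eclipsed 3.6 → 7.4 kcal/mol.
B (staggered): CN(120°)/SH(60°) gauche 0.5; CN(120°)/CHO(180°) gauche 0.6; tBu(240°)/CHO(180°) gauche 1.2; tBu(240°)/Br(300°) gauche 1.1 → 3.4 kcal/mol.
C (eclipsed): H(0°)/SH(0°) eclipsed 1.5; CN(120°)/CHO(120°) eclipsed 1.8; tBu(240°)/Br(240°) eclipsed 4.2 → 7.5 kcal/mol.
B has the lowest total (3.4 kcal/mol).

B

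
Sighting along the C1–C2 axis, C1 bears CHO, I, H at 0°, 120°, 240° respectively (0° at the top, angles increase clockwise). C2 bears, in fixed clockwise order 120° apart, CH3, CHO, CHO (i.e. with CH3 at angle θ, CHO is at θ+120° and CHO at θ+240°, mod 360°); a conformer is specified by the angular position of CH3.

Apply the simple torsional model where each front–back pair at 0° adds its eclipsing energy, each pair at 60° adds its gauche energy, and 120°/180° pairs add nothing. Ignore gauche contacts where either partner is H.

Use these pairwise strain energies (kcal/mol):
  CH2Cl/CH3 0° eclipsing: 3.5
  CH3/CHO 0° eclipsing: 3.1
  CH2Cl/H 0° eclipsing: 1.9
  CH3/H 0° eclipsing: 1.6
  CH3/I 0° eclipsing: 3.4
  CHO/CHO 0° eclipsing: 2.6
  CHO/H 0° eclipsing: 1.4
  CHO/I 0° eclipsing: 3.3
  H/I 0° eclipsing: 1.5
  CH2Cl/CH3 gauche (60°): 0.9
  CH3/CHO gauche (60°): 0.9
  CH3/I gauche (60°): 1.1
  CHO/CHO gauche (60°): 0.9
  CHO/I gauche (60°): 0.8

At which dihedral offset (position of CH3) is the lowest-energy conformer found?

300°

CH3 at 0° (eclipsed): CHO–CH3 eclipsed, I–CHO eclipsed, H–CHO eclipsed; 3.1 + 3.3 + 1.4 = 7.8 kcal/mol.
CH3 at 60° (staggered): CHO–CH3 gauche, CHO–CHO gauche, I–CH3 gauche, I–CHO gauche; 0.9 + 0.9 + 1.1 + 0.8 = 3.7 kcal/mol.
CH3 at 120° (eclipsed): CHO–CHO eclipsed, I–CH3 eclipsed, H–CHO eclipsed; 2.6 + 3.4 + 1.4 = 7.4 kcal/mol.
CH3 at 180° (staggered): CHO–CHO gauche, CHO–CHO gauche, I–CH3 gauche, I–CHO gauche; 0.9 + 0.9 + 1.1 + 0.8 = 3.7 kcal/mol.
CH3 at 240° (eclipsed): CHO–CHO eclipsed, I–CHO eclipsed, H–CH3 eclipsed; 2.6 + 3.3 + 1.6 = 7.5 kcal/mol.
CH3 at 300° (staggered): CHO–CH3 gauche, CHO–CHO gauche, I–CHO gauche, I–CHO gauche; 0.9 + 0.9 + 0.8 + 0.8 = 3.4 kcal/mol.
The minimum (3.4 kcal/mol) occurs with CH3 at 300°.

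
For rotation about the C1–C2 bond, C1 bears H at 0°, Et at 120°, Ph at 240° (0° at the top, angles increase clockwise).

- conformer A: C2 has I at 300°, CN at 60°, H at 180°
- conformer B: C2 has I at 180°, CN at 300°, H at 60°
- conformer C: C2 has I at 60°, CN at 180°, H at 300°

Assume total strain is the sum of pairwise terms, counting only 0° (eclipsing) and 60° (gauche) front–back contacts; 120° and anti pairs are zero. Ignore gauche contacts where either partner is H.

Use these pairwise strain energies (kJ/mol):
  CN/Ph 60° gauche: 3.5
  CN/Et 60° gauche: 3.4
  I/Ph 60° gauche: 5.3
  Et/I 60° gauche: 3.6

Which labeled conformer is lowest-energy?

A (staggered): Et(120°)/CN(60°) gauche 3.4; Ph(240°)/I(300°) gauche 5.3 → 8.7 kJ/mol.
B (staggered): Et(120°)/I(180°) gauche 3.6; Ph(240°)/I(180°) gauche 5.3; Ph(240°)/CN(300°) gauche 3.5 → 12.4 kJ/mol.
C (staggered): Et(120°)/I(60°) gauche 3.6; Et(120°)/CN(180°) gauche 3.4; Ph(240°)/CN(180°) gauche 3.5 → 10.5 kJ/mol.
A has the lowest total (8.7 kJ/mol).

A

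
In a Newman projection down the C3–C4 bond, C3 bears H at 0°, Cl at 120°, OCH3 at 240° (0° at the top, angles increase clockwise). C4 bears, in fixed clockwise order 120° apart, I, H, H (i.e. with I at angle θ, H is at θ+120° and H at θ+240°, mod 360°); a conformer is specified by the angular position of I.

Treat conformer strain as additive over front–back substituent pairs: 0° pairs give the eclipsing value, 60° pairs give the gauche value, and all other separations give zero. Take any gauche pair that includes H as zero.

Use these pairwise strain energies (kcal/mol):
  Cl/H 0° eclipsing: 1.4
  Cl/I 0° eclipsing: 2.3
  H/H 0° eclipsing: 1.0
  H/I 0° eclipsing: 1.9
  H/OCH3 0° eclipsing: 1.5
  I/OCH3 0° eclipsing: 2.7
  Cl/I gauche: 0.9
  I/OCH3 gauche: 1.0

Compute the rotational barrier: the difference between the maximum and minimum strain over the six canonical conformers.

I at 0° (eclipsed): H–I eclipsed, Cl–H eclipsed, OCH3–H eclipsed; 1.9 + 1.4 + 1.5 = 4.8 kcal/mol.
I at 60° (staggered): Cl–I gauche; 0.9 = 0.9 kcal/mol.
I at 120° (eclipsed): H–H eclipsed, Cl–I eclipsed, OCH3–H eclipsed; 1.0 + 2.3 + 1.5 = 4.8 kcal/mol.
I at 180° (staggered): Cl–I gauche, OCH3–I gauche; 0.9 + 1.0 = 1.9 kcal/mol.
I at 240° (eclipsed): H–H eclipsed, Cl–H eclipsed, OCH3–I eclipsed; 1.0 + 1.4 + 2.7 = 5.1 kcal/mol.
I at 300° (staggered): OCH3–I gauche; 1.0 = 1.0 kcal/mol.
Max at 240° (5.1 kcal/mol), min at 60° (0.9 kcal/mol); barrier = 4.2 kcal/mol.

4.2 kcal/mol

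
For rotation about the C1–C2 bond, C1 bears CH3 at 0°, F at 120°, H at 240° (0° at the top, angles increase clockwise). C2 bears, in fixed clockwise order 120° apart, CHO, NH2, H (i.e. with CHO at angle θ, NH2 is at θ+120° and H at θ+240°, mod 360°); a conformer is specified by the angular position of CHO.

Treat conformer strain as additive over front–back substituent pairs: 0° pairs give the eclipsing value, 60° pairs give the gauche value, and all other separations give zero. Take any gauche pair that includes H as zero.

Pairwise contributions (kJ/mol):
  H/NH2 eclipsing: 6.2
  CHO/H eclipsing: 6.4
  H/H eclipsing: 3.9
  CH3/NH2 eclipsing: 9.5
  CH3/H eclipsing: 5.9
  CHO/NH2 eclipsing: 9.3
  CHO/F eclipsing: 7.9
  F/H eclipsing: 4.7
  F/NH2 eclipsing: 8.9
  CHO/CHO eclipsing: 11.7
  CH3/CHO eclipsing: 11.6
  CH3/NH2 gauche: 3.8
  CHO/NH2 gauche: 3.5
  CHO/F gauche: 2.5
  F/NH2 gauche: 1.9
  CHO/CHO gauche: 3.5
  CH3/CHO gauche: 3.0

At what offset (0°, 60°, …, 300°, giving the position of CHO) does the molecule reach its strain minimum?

180°

CHO at 0° (eclipsed): CH3–CHO eclipsed, F–NH2 eclipsed, H–H eclipsed; 11.6 + 8.9 + 3.9 = 24.4 kJ/mol.
CHO at 60° (staggered): CH3–CHO gauche, F–CHO gauche, F–NH2 gauche; 3.0 + 2.5 + 1.9 = 7.4 kJ/mol.
CHO at 120° (eclipsed): CH3–H eclipsed, F–CHO eclipsed, H–NH2 eclipsed; 5.9 + 7.9 + 6.2 = 20.0 kJ/mol.
CHO at 180° (staggered): CH3–NH2 gauche, F–CHO gauche; 3.8 + 2.5 = 6.3 kJ/mol.
CHO at 240° (eclipsed): CH3–NH2 eclipsed, F–H eclipsed, H–CHO eclipsed; 9.5 + 4.7 + 6.4 = 20.6 kJ/mol.
CHO at 300° (staggered): CH3–CHO gauche, CH3–NH2 gauche, F–NH2 gauche; 3.0 + 3.8 + 1.9 = 8.7 kJ/mol.
The minimum (6.3 kJ/mol) occurs with CHO at 180°.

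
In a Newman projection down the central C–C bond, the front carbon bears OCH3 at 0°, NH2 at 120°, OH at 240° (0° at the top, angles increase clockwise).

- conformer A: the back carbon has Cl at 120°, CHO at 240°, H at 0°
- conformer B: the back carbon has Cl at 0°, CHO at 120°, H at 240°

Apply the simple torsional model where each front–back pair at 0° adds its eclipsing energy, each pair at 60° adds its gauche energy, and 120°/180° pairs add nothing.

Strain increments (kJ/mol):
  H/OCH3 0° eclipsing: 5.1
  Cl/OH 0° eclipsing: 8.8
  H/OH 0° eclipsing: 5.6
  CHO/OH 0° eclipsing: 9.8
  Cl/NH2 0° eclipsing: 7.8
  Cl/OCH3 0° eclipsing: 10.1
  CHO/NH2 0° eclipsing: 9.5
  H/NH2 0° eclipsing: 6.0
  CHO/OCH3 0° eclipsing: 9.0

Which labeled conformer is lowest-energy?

A (eclipsed): OCH3(0°)/H(0°) eclipsed 5.1; NH2(120°)/Cl(120°) eclipsed 7.8; OH(240°)/CHO(240°) eclipsed 9.8 → 22.7 kJ/mol.
B (eclipsed): OCH3(0°)/Cl(0°) eclipsed 10.1; NH2(120°)/CHO(120°) eclipsed 9.5; OH(240°)/H(240°) eclipsed 5.6 → 25.2 kJ/mol.
A has the lowest total (22.7 kJ/mol).

A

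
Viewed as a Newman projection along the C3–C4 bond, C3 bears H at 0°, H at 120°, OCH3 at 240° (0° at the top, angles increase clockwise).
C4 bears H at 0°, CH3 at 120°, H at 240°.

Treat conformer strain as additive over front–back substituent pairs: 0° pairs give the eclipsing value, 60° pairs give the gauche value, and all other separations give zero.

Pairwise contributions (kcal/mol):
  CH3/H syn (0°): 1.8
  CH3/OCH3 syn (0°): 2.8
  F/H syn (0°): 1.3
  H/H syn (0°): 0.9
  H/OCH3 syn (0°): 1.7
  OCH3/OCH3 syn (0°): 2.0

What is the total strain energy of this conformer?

This conformer is eclipsed. H at 0° is eclipsed with H at 0° (0.9); H at 120° is eclipsed with CH3 at 120° (1.8); OCH3 at 240° is eclipsed with H at 240° (1.7). Total 4.4 kcal/mol.

4.4 kcal/mol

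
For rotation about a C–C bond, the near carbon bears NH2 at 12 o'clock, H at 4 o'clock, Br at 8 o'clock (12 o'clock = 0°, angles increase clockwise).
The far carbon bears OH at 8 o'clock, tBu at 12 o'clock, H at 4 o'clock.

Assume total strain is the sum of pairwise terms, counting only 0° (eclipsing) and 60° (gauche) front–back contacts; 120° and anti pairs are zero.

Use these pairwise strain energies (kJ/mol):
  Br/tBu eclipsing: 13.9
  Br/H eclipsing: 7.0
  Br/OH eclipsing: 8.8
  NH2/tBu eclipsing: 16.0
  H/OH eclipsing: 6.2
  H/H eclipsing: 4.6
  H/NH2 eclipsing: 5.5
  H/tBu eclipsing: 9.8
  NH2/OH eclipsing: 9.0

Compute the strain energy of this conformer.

This conformer is eclipsed. NH2 at 0° is eclipsed with tBu at 0° (16.0); H at 120° is eclipsed with H at 120° (4.6); Br at 240° is eclipsed with OH at 240° (8.8). Total 29.4 kJ/mol.

29.4 kJ/mol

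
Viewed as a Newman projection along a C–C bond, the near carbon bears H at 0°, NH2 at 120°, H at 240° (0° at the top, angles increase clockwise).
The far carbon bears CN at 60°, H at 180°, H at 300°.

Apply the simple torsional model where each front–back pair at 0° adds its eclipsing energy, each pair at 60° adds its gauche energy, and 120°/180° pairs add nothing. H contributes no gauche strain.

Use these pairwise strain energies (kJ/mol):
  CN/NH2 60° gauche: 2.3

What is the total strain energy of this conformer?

2.3 kJ/mol

This conformer (staggered): NH2–CN gauche; 2.3 = 2.3 kJ/mol.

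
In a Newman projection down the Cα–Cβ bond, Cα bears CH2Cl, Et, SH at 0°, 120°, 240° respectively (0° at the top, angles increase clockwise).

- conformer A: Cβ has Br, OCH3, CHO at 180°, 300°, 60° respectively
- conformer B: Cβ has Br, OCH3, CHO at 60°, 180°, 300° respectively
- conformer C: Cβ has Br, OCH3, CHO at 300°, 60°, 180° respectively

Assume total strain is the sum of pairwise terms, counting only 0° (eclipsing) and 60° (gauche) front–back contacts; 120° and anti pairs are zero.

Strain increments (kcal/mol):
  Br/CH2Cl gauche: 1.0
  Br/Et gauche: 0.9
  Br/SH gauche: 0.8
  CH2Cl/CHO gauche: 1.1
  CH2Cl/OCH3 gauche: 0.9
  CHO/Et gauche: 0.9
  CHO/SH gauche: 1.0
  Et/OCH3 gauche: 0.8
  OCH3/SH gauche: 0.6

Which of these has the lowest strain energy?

A is staggered. CH2Cl at 0° is gauche with OCH3 at 300° (0.9); CH2Cl at 0° is gauche with CHO at 60° (1.1); Et at 120° is gauche with Br at 180° (0.9); Et at 120° is gauche with CHO at 60° (0.9); SH at 240° is gauche with Br at 180° (0.8); SH at 240° is gauche with OCH3 at 300° (0.6). Total 5.2 kcal/mol.
B is staggered. CH2Cl at 0° is gauche with Br at 60° (1.0); CH2Cl at 0° is gauche with CHO at 300° (1.1); Et at 120° is gauche with Br at 60° (0.9); Et at 120° is gauche with OCH3 at 180° (0.8); SH at 240° is gauche with OCH3 at 180° (0.6); SH at 240° is gauche with CHO at 300° (1.0). Total 5.4 kcal/mol.
C is staggered. CH2Cl at 0° is gauche with Br at 300° (1.0); CH2Cl at 0° is gauche with OCH3 at 60° (0.9); Et at 120° is gauche with OCH3 at 60° (0.8); Et at 120° is gauche with CHO at 180° (0.9); SH at 240° is gauche with Br at 300° (0.8); SH at 240° is gauche with CHO at 180° (1.0). Total 5.4 kcal/mol.
A has the lowest total (5.2 kcal/mol).

A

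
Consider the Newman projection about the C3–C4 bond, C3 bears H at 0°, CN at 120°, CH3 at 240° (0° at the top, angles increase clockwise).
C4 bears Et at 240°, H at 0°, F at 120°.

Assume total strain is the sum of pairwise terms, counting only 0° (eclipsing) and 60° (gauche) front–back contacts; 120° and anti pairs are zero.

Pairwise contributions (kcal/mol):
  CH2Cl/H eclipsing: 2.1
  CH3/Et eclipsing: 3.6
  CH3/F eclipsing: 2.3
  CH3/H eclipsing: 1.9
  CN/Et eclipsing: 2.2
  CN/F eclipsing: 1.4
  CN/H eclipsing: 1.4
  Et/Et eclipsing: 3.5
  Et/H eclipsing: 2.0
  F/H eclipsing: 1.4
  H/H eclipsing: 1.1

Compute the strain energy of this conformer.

6.1 kcal/mol

This conformer (eclipsed): H(0°)/H(0°) eclipsed 1.1; CN(120°)/F(120°) eclipsed 1.4; CH3(240°)/Et(240°) eclipsed 3.6 → 6.1 kcal/mol.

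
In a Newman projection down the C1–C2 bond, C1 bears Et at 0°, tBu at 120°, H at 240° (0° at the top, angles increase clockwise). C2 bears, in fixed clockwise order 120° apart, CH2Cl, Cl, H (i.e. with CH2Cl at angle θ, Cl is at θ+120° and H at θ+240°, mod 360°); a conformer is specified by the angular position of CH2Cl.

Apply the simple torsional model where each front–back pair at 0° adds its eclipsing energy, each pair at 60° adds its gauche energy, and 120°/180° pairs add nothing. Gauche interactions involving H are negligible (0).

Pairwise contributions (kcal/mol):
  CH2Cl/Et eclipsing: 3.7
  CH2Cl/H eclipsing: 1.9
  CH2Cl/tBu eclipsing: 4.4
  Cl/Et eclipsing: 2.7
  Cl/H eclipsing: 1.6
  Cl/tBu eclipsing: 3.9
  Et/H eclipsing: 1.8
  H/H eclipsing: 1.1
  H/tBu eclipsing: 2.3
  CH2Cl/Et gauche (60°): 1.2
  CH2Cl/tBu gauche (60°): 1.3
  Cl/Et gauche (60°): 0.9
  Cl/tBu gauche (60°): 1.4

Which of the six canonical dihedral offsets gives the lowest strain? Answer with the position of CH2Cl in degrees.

CH2Cl at 0° (eclipsed): Et(0°)/CH2Cl(0°) eclipsed 3.7; tBu(120°)/Cl(120°) eclipsed 3.9; H(240°)/H(240°) eclipsed 1.1 → 8.7 kcal/mol.
CH2Cl at 60° (staggered): Et(0°)/CH2Cl(60°) gauche 1.2; tBu(120°)/CH2Cl(60°) gauche 1.3; tBu(120°)/Cl(180°) gauche 1.4 → 3.9 kcal/mol.
CH2Cl at 120° (eclipsed): Et(0°)/H(0°) eclipsed 1.8; tBu(120°)/CH2Cl(120°) eclipsed 4.4; H(240°)/Cl(240°) eclipsed 1.6 → 7.8 kcal/mol.
CH2Cl at 180° (staggered): Et(0°)/Cl(300°) gauche 0.9; tBu(120°)/CH2Cl(180°) gauche 1.3 → 2.2 kcal/mol.
CH2Cl at 240° (eclipsed): Et(0°)/Cl(0°) eclipsed 2.7; tBu(120°)/H(120°) eclipsed 2.3; H(240°)/CH2Cl(240°) eclipsed 1.9 → 6.9 kcal/mol.
CH2Cl at 300° (staggered): Et(0°)/CH2Cl(300°) gauche 1.2; Et(0°)/Cl(60°) gauche 0.9; tBu(120°)/Cl(60°) gauche 1.4 → 3.5 kcal/mol.
The minimum (2.2 kcal/mol) occurs with CH2Cl at 180°.

180°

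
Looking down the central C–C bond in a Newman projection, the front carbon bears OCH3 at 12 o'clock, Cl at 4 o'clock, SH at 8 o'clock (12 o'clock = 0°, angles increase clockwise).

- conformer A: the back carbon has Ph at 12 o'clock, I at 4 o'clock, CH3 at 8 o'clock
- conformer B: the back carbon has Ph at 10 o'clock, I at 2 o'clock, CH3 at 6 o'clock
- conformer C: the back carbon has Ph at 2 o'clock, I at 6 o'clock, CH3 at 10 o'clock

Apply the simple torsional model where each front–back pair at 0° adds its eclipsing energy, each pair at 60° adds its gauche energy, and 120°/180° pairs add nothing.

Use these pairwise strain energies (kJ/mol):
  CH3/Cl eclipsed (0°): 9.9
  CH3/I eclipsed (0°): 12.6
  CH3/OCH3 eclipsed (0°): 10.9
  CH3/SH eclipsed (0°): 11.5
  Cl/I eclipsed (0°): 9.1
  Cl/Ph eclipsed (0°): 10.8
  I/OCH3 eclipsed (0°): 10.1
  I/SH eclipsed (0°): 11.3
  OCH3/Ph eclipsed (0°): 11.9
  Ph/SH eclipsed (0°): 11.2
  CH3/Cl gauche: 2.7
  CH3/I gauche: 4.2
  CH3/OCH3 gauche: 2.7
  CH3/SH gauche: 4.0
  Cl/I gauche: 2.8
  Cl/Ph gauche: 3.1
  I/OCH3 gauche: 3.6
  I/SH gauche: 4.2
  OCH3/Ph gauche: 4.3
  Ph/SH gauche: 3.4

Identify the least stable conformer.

A

A (eclipsed): OCH3(0°)/Ph(0°) eclipsed 11.9; Cl(120°)/I(120°) eclipsed 9.1; SH(240°)/CH3(240°) eclipsed 11.5 → 32.5 kJ/mol.
B (staggered): OCH3(0°)/Ph(300°) gauche 4.3; OCH3(0°)/I(60°) gauche 3.6; Cl(120°)/I(60°) gauche 2.8; Cl(120°)/CH3(180°) gauche 2.7; SH(240°)/Ph(300°) gauche 3.4; SH(240°)/CH3(180°) gauche 4.0 → 20.8 kJ/mol.
C (staggered): OCH3(0°)/Ph(60°) gauche 4.3; OCH3(0°)/CH3(300°) gauche 2.7; Cl(120°)/Ph(60°) gauche 3.1; Cl(120°)/I(180°) gauche 2.8; SH(240°)/I(180°) gauche 4.2; SH(240°)/CH3(300°) gauche 4.0 → 21.1 kJ/mol.
A has the highest total (32.5 kJ/mol).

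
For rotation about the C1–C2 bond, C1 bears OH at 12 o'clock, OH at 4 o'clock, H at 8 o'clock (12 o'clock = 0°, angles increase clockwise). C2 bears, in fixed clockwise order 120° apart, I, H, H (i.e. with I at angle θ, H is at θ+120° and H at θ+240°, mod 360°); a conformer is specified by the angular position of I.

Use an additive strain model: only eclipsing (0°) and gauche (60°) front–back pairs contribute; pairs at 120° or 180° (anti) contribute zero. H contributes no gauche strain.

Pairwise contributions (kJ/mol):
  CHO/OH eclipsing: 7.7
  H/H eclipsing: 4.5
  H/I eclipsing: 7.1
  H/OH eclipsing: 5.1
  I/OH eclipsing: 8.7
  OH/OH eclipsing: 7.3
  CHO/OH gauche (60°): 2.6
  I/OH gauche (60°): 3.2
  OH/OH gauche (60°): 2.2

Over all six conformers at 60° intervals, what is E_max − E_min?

15.1 kJ/mol

I at 0° (eclipsed): OH(0°)/I(0°) eclipsed 8.7; OH(120°)/H(120°) eclipsed 5.1; H(240°)/H(240°) eclipsed 4.5 → 18.3 kJ/mol.
I at 60° (staggered): OH(0°)/I(60°) gauche 3.2; OH(120°)/I(60°) gauche 3.2 → 6.4 kJ/mol.
I at 120° (eclipsed): OH(0°)/H(0°) eclipsed 5.1; OH(120°)/I(120°) eclipsed 8.7; H(240°)/H(240°) eclipsed 4.5 → 18.3 kJ/mol.
I at 180° (staggered): OH(120°)/I(180°) gauche 3.2 → 3.2 kJ/mol.
I at 240° (eclipsed): OH(0°)/H(0°) eclipsed 5.1; OH(120°)/H(120°) eclipsed 5.1; H(240°)/I(240°) eclipsed 7.1 → 17.3 kJ/mol.
I at 300° (staggered): OH(0°)/I(300°) gauche 3.2 → 3.2 kJ/mol.
Max at 0° (18.3 kJ/mol), min at 180° (3.2 kJ/mol); barrier = 15.1 kJ/mol.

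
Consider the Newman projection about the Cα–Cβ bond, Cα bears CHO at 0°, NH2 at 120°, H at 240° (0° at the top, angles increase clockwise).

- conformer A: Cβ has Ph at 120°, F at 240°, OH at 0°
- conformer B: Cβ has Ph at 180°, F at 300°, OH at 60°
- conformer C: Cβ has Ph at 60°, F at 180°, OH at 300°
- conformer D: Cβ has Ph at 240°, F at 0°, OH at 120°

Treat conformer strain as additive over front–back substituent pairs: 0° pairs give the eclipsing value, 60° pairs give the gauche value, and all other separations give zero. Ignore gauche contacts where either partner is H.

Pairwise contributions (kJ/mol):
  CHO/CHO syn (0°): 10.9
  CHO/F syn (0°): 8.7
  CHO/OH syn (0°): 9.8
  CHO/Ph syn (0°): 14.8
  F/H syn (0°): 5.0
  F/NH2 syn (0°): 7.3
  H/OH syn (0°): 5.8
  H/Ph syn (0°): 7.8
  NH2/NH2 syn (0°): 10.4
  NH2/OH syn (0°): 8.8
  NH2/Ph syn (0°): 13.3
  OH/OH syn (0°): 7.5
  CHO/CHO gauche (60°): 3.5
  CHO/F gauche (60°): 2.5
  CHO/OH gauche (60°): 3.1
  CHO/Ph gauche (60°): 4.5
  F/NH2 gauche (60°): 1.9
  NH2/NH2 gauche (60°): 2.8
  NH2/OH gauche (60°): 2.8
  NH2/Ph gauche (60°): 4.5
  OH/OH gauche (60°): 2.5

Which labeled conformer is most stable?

B

A (eclipsed): CHO–OH eclipsed, NH2–Ph eclipsed, H–F eclipsed; 9.8 + 13.3 + 5.0 = 28.1 kJ/mol.
B (staggered): CHO–F gauche, CHO–OH gauche, NH2–Ph gauche, NH2–OH gauche; 2.5 + 3.1 + 4.5 + 2.8 = 12.9 kJ/mol.
C (staggered): CHO–Ph gauche, CHO–OH gauche, NH2–Ph gauche, NH2–F gauche; 4.5 + 3.1 + 4.5 + 1.9 = 14.0 kJ/mol.
D (eclipsed): CHO–F eclipsed, NH2–OH eclipsed, H–Ph eclipsed; 8.7 + 8.8 + 7.8 = 25.3 kJ/mol.
B has the lowest total (12.9 kJ/mol).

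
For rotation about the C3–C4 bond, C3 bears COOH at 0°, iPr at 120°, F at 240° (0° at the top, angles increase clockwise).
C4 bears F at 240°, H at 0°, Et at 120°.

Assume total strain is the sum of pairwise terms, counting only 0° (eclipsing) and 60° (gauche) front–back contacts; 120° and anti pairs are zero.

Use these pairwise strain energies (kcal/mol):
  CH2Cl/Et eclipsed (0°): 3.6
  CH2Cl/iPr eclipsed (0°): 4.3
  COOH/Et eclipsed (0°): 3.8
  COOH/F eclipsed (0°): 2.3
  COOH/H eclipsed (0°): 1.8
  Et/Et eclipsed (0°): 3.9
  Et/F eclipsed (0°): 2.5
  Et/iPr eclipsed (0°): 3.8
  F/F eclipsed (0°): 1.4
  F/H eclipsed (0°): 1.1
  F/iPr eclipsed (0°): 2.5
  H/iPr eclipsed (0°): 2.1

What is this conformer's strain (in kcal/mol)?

This conformer (eclipsed): COOH(0°)/H(0°) eclipsed 1.8; iPr(120°)/Et(120°) eclipsed 3.8; F(240°)/F(240°) eclipsed 1.4 → 7.0 kcal/mol.

7.0 kcal/mol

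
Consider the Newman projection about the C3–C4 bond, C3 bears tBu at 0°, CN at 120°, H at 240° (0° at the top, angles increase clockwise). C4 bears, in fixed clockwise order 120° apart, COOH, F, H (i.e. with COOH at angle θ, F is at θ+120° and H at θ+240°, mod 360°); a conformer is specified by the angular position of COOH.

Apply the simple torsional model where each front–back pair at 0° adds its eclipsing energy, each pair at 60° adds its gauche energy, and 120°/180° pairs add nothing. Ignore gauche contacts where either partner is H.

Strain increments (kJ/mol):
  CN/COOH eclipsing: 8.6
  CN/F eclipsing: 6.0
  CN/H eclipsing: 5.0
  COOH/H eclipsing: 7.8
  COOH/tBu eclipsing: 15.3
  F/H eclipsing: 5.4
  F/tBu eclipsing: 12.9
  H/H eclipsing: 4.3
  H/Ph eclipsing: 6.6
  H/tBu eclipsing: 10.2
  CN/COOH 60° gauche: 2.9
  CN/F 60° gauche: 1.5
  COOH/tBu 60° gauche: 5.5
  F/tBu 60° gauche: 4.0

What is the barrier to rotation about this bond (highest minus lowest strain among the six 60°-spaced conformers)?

COOH at 0° (eclipsed): tBu–COOH eclipsed, CN–F eclipsed, H–H eclipsed; 15.3 + 6.0 + 4.3 = 25.6 kJ/mol.
COOH at 60° (staggered): tBu–COOH gauche, CN–COOH gauche, CN–F gauche; 5.5 + 2.9 + 1.5 = 9.9 kJ/mol.
COOH at 120° (eclipsed): tBu–H eclipsed, CN–COOH eclipsed, H–F eclipsed; 10.2 + 8.6 + 5.4 = 24.2 kJ/mol.
COOH at 180° (staggered): tBu–F gauche, CN–COOH gauche; 4.0 + 2.9 = 6.9 kJ/mol.
COOH at 240° (eclipsed): tBu–F eclipsed, CN–H eclipsed, H–COOH eclipsed; 12.9 + 5.0 + 7.8 = 25.7 kJ/mol.
COOH at 300° (staggered): tBu–COOH gauche, tBu–F gauche, CN–F gauche; 5.5 + 4.0 + 1.5 = 11.0 kJ/mol.
Max at 240° (25.7 kJ/mol), min at 180° (6.9 kJ/mol); barrier = 18.8 kJ/mol.

18.8 kJ/mol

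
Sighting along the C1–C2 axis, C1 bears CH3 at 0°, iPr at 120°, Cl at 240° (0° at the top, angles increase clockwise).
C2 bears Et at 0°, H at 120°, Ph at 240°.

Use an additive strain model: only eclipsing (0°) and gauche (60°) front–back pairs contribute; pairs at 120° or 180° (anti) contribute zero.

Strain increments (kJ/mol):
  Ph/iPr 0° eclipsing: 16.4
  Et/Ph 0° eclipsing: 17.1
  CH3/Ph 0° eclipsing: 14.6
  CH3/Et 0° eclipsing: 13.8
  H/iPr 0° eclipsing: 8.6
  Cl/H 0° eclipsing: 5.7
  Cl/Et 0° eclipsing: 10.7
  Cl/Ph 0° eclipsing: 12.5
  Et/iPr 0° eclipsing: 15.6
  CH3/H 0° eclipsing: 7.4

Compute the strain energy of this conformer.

This conformer (eclipsed): CH3(0°)/Et(0°) eclipsed 13.8; iPr(120°)/H(120°) eclipsed 8.6; Cl(240°)/Ph(240°) eclipsed 12.5 → 34.9 kJ/mol.

34.9 kJ/mol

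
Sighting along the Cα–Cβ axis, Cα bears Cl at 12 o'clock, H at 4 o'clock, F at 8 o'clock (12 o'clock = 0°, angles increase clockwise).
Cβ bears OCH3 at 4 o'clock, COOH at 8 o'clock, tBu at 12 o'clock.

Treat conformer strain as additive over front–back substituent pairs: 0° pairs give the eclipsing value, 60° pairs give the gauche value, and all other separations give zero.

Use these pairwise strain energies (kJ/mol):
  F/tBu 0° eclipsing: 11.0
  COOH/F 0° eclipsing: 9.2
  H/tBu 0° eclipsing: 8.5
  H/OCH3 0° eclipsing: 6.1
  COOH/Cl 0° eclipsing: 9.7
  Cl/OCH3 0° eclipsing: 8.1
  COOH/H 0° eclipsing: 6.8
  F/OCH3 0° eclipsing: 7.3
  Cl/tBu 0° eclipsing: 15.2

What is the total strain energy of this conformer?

This conformer is eclipsed. Cl at 0° is eclipsed with tBu at 0° (15.2); H at 120° is eclipsed with OCH3 at 120° (6.1); F at 240° is eclipsed with COOH at 240° (9.2). Total 30.5 kJ/mol.

30.5 kJ/mol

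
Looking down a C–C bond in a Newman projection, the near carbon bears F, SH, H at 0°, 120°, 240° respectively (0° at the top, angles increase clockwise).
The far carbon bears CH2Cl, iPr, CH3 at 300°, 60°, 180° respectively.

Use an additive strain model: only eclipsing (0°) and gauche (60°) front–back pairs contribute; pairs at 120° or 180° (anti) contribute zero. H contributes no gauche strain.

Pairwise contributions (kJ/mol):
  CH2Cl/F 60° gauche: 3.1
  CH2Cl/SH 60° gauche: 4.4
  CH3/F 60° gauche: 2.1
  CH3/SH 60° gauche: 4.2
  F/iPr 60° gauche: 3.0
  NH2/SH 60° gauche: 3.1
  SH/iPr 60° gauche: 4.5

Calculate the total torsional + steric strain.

This conformer (staggered): F(0°)/CH2Cl(300°) gauche 3.1; F(0°)/iPr(60°) gauche 3.0; SH(120°)/iPr(60°) gauche 4.5; SH(120°)/CH3(180°) gauche 4.2 → 14.8 kJ/mol.

14.8 kJ/mol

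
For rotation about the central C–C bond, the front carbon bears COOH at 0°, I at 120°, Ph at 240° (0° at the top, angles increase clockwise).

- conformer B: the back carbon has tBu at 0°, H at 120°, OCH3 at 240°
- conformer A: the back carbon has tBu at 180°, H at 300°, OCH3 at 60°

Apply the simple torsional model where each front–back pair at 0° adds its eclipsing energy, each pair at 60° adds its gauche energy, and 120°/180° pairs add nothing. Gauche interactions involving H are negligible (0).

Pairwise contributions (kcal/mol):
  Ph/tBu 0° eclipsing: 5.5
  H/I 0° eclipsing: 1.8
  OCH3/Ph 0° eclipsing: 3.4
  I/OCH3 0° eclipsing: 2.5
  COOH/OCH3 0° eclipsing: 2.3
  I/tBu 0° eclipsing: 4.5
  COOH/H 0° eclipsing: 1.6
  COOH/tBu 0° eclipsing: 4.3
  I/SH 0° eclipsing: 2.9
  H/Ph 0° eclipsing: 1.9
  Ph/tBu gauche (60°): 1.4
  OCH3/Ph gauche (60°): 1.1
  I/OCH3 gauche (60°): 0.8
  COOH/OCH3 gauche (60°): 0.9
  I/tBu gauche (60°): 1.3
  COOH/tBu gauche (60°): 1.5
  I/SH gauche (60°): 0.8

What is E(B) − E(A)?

+5.1 kcal/mol

B (eclipsed): COOH(0°)/tBu(0°) eclipsed 4.3; I(120°)/H(120°) eclipsed 1.8; Ph(240°)/OCH3(240°) eclipsed 3.4 → 9.5 kcal/mol.
A (staggered): COOH(0°)/OCH3(60°) gauche 0.9; I(120°)/tBu(180°) gauche 1.3; I(120°)/OCH3(60°) gauche 0.8; Ph(240°)/tBu(180°) gauche 1.4 → 4.4 kcal/mol.
E(B) − E(A) = 9.5 − 4.4 = +5.1 kcal/mol.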